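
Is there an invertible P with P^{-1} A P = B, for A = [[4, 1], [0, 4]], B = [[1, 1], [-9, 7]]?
Yes.

Two matrices over a field are similar if and only if they have the same invariant factors.

Both A and B have characteristic polynomial (x - 4)^2 and minimal polynomial (x - 4)^2. Computing further, both have invariant factors (x - 4)^2. Hence A and B are similar.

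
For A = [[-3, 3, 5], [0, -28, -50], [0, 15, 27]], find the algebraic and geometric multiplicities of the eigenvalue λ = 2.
algebraic multiplicity 1, geometric multiplicity 1

The characteristic polynomial is (x - 2)(x + 3)^2, so the factor x - 2 appears with exponent 1: the algebraic multiplicity is 1.

rank(A - 2I) = 2, so the eigenspace has dimension 3 - 2 = 1: the geometric multiplicity is 1.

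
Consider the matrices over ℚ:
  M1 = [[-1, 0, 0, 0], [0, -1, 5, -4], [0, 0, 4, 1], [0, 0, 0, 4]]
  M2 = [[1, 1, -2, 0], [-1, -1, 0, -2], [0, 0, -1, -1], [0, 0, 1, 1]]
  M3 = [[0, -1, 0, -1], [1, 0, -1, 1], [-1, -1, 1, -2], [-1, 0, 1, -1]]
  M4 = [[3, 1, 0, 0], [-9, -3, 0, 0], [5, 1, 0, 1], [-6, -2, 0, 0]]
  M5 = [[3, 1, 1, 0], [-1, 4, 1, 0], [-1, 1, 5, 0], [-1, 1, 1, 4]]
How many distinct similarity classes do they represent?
Characteristic polynomials: χ_{M1} = (x - 4)^2(x + 1)^2, χ_{M2} = x^4, χ_{M3} = x^4, χ_{M4} = x^4, χ_{M5} = (x - 4)^4.

{M1}: invariant factors x + 1, (x - 4)^2(x + 1).

{M2, M3, M4}: invariant factors x^2, x^2.

{M5}: invariant factors x - 4, (x - 4)^3.

Matrices are similar if and only if their invariant-factor lists agree; the partition into similarity classes is {M1}, {M2, M3, M4}, {M5}.

3 classes: {M1}, {M2, M3, M4}, {M5}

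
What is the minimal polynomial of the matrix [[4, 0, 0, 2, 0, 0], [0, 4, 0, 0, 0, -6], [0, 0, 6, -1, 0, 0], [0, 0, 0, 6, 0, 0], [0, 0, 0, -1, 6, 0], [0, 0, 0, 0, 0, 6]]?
The characteristic polynomial factors as (x - 6)^4(x - 4)^2. The minimal polynomial is ∏(x - λ)^{k_λ} where k_λ is the size of the largest Jordan block at λ.

For λ = 4: rank(A - 4I) = 4, and the largest Jordan block has size 1 (the smallest k with rank((A - 4I)^k) = rank((A - 4I)^(k+1))).
For λ = 6: rank(A - 6I) = 3, and the largest Jordan block has size 2 (the smallest k with rank((A - 6I)^k) = rank((A - 6I)^(k+1))).

So m_A(x) = (x - 6)^2(x - 4).

m_A(x) = (x - 6)^2(x - 4)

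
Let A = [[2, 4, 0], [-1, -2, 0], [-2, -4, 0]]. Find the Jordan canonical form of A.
The characteristic polynomial is det(xI - A) = x^3, so the eigenvalues are 0 (algebraic multiplicity 3).

For λ = 0: rank(A) = 1, rank(A^2) = 0. The eigenspace has dimension 3 - 1 = 2, so there are 2 Jordan blocks; the rank sequence gives block sizes [2, 1].

Assembling the blocks gives the Jordan form J above.

J = [[0, 1, 0], [0, 0, 0], [0, 0, 0]]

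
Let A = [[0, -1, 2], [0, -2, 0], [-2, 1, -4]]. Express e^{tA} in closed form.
A has Jordan form J = [[-2, 1, 0], [0, -2, 0], [0, 0, -2]] with A = PJP^{-1}, so e^{tA} = P e^{tJ} P^{-1}.

For a Jordan block J_k(λ), e^{tJ_k(λ)} = e^{λt} · (I + tN + t^2 N^2/2! + ... + t^{k-1} N^{k-1}/(k-1)!) where N is the nilpotent superdiagonal part.

Assembling the blocks and conjugating back gives the entries of e^{tA} as shown above.

e^{tA} = [[(2*t + 1)*e^{-2*t}, -t*e^{-2*t}, 2*t*e^{-2*t}], [0, e^{-2*t}, 0], [-2*t*e^{-2*t}, t*e^{-2*t}, (1 - 2*t)*e^{-2*t}]]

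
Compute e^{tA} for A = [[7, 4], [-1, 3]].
e^{tA} = [[(2*t + 1)*e^{5*t}, 4*t*e^{5*t}], [-t*e^{5*t}, (1 - 2*t)*e^{5*t}]]

A has Jordan form J = [[5, 1], [0, 5]] with A = PJP^{-1}, so e^{tA} = P e^{tJ} P^{-1}.

For a Jordan block J_k(λ), e^{tJ_k(λ)} = e^{λt} · (I + tN + t^2 N^2/2! + ... + t^{k-1} N^{k-1}/(k-1)!) where N is the nilpotent superdiagonal part.

Assembling the blocks and conjugating back gives the entries of e^{tA} as shown above.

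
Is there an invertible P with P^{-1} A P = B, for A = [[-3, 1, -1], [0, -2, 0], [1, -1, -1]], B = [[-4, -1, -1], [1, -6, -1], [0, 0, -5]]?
No.

trace(A) = -6 but trace(B) = -15. The trace is a similarity invariant, so A and B are not similar.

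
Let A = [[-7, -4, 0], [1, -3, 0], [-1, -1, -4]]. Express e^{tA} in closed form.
A has Jordan form J = [[-5, 1, 0], [0, -5, 0], [0, 0, -4]] with A = PJP^{-1}, so e^{tA} = P e^{tJ} P^{-1}.

For a Jordan block J_k(λ), e^{tJ_k(λ)} = e^{λt} · (I + tN + t^2 N^2/2! + ... + t^{k-1} N^{k-1}/(k-1)!) where N is the nilpotent superdiagonal part.

Assembling the blocks and conjugating back gives the entries of e^{tA} as shown above.

e^{tA} = [[(1 - 2*t)*e^{-5*t}, -4*t*e^{-5*t}, 0], [t*e^{-5*t}, (2*t + 1)*e^{-5*t}, 0], [-t*e^{-5*t}, (-2*t + e^{t} - 1)*e^{-5*t}, e^{-4*t}]]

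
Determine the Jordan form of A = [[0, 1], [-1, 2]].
The characteristic polynomial is det(xI - A) = (x - 1)^2, so the eigenvalues are 1 (algebraic multiplicity 2).

For λ = 1: rank(A - I) = 1, rank((A - I)^2) = 0. The eigenspace has dimension 2 - 1 = 1, so there is 1 Jordan block; the rank sequence gives block sizes [2].

Assembling the blocks gives the Jordan form J above.

J = [[1, 1], [0, 1]]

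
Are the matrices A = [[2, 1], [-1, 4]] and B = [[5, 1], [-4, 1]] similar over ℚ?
Two matrices over a field are similar if and only if they have the same invariant factors.

Both A and B have characteristic polynomial (x - 3)^2 and minimal polynomial (x - 3)^2. Computing further, both have invariant factors (x - 3)^2. Hence A and B are similar.

Yes.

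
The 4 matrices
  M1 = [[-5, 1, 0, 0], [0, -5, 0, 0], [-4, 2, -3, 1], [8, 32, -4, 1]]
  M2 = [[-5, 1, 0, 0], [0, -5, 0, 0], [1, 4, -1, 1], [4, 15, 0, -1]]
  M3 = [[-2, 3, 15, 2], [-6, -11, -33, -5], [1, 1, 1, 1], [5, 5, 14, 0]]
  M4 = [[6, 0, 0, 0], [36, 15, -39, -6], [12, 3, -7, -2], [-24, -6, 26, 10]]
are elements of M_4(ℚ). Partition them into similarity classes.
Characteristic polynomials: χ_{M1} = (x + 1)^2(x + 5)^2, χ_{M2} = (x + 1)^2(x + 5)^2, χ_{M3} = (x + 1)^2(x + 5)^2, χ_{M4} = (x - 6)^4.

{M1, M2, M3}: invariant factors (x + 1)^2(x + 5)^2.

{M4}: invariant factors x - 6, x - 6, (x - 6)^2.

Matrices are similar if and only if their invariant-factor lists agree; the partition into similarity classes is {M1, M2, M3}, {M4}.

2 classes: {M1, M2, M3}, {M4}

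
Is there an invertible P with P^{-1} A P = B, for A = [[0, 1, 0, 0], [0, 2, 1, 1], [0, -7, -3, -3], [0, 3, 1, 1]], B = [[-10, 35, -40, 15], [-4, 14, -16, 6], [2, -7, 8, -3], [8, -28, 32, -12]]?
Both have characteristic polynomial x^4, but the minimal polynomial of A is x^3 while the minimal polynomial of B is x^2. The minimal polynomial is a similarity invariant, so A and B are not similar.

No.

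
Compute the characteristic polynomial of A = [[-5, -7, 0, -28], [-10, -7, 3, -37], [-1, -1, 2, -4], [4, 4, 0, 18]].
χ_A(x) = (x - 2)^4

xI - A = [[x + 5, 7, 0, 28], [10, x + 7, -3, 37], [1, 1, x - 2, 4], [-4, -4, 0, x - 18]].

Expanding det(xI - A) along the first row:
det(xI - A) = + (x + 5)·det([[x + 7, -3, 37], [1, x - 2, 4], [-4, 0, x - 18]]) - (7)·det([[10, -3, 37], [1, x - 2, 4], [-4, 0, x - 18]]) + (0)·det([[10, x + 7, 37], [1, 1, 4], [-4, -4, x - 18]]) - (28)·det([[10, x + 7, -3], [1, 1, x - 2], [-4, -4, 0]]).

Evaluating gives χ_A(x) = x^4 - 8x^3 + 24x^2 - 32x + 16 = (x - 2)^4.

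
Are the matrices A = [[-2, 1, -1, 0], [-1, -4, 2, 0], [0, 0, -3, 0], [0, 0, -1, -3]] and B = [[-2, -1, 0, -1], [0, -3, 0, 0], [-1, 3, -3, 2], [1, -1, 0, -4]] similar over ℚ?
Yes.

Two matrices over a field are similar if and only if they have the same invariant factors.

Both A and B have characteristic polynomial (x + 3)^4 and minimal polynomial (x + 3)^3. Computing further, both have invariant factors x + 3, (x + 3)^3. Hence A and B are similar.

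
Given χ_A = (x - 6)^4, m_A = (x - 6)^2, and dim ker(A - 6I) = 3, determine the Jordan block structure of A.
λ = 6: algebraic multiplicity 4 (exponent in χ_A), largest block size 2 (exponent in m_A), 3 blocks (geometric multiplicity). These force block sizes [2, 1, 1].

Jordan blocks: (6, 2), (6, 1), (6, 1)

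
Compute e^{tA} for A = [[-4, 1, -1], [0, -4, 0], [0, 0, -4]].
A has Jordan form J = [[-4, 1, 0], [0, -4, 0], [0, 0, -4]] with A = PJP^{-1}, so e^{tA} = P e^{tJ} P^{-1}.

For a Jordan block J_k(λ), e^{tJ_k(λ)} = e^{λt} · (I + tN + t^2 N^2/2! + ... + t^{k-1} N^{k-1}/(k-1)!) where N is the nilpotent superdiagonal part.

Assembling the blocks and conjugating back gives the entries of e^{tA} as shown above.

e^{tA} = [[e^{-4*t}, t*e^{-4*t}, -t*e^{-4*t}], [0, e^{-4*t}, 0], [0, 0, e^{-4*t}]]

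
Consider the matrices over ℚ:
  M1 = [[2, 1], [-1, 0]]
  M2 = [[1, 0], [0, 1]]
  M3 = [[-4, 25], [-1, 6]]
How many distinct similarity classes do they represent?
Characteristic polynomials: χ_{M1} = (x - 1)^2, χ_{M2} = (x - 1)^2, χ_{M3} = (x - 1)^2.

{M1, M3}: invariant factors (x - 1)^2.

{M2}: invariant factors x - 1, x - 1.

Matrices are similar if and only if their invariant-factor lists agree; the partition into similarity classes is {M1, M3}, {M2}.

2 classes: {M1, M3}, {M2}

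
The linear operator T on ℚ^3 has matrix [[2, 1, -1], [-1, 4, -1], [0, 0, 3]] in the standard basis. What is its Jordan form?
J = [[3, 1, 0], [0, 3, 0], [0, 0, 3]]

The characteristic polynomial is det(xI - A) = (x - 3)^3, so the eigenvalues are 3 (algebraic multiplicity 3).

For λ = 3: rank(A - 3I) = 1, rank((A - 3I)^2) = 0. The eigenspace has dimension 3 - 1 = 2, so there are 2 Jordan blocks; the rank sequence gives block sizes [2, 1].

Assembling the blocks gives the Jordan form J above.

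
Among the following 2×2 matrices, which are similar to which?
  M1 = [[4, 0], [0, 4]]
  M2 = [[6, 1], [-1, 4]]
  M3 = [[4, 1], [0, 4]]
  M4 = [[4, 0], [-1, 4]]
3 classes: {M1}, {M2}, {M3, M4}

Characteristic polynomials: χ_{M1} = (x - 4)^2, χ_{M2} = (x - 5)^2, χ_{M3} = (x - 4)^2, χ_{M4} = (x - 4)^2.

{M1}: invariant factors x - 4, x - 4.

{M2}: invariant factors (x - 5)^2.

{M3, M4}: invariant factors (x - 4)^2.

Matrices are similar if and only if their invariant-factor lists agree; the partition into similarity classes is {M1}, {M2}, {M3, M4}.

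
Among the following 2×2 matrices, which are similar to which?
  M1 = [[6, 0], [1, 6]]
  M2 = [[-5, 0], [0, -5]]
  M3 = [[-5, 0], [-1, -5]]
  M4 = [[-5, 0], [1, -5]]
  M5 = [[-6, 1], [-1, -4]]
3 classes: {M1}, {M2}, {M3, M4, M5}

Characteristic polynomials: χ_{M1} = (x - 6)^2, χ_{M2} = (x + 5)^2, χ_{M3} = (x + 5)^2, χ_{M4} = (x + 5)^2, χ_{M5} = (x + 5)^2.

{M1}: invariant factors (x - 6)^2.

{M2}: invariant factors x + 5, x + 5.

{M3, M4, M5}: invariant factors (x + 5)^2.

Matrices are similar if and only if their invariant-factor lists agree; the partition into similarity classes is {M1}, {M2}, {M3, M4, M5}.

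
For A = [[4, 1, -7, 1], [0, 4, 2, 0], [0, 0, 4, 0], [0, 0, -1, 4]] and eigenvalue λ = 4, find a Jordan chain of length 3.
We seek v_1 ∈ ker((A - 4I)^3) \ ker((A - 4I)^2), then set v_{i+1} = (A - 4I) v_i.

One such chain is v_1 = [[-3, 7, 1, -2]]^T, v_2 = [[-2, 2, 0, -1]]^T, v_3 = [[1, 0, 0, 0]]^T. Check: (A - 4I) v_3 = [[0, 0, 0, 0]]^T = 0.

v_1 = [[-3, 7, 1, -2]]^T, v_2 = [[-2, 2, 0, -1]]^T, v_3 = [[1, 0, 0, 0]]^T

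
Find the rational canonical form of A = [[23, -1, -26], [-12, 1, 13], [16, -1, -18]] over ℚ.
The invariant factors of A (the non-unit diagonal entries of the Smith normal form of xI - A over ℚ[x]) are (x - 3)(x^2 - 3x - 1), each dividing the next. The characteristic polynomial is their product, (x - 3)(x^2 - 3x - 1).

The rational canonical form is the block-diagonal matrix of companion matrices C(f_i):
R = [[0, 0, -3], [1, 0, -8], [0, 1, 6]].

Note the characteristic polynomial does not split into linear factors over ℚ, so A has no Jordan form over ℚ; the rational canonical form exists over any field.

R = [[0, 0, -3], [1, 0, -8], [0, 1, 6]]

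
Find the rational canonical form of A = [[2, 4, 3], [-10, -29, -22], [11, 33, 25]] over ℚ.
The invariant factors of A (the non-unit diagonal entries of the Smith normal form of xI - A over ℚ[x]) are (x + 1)(x^2 + x - 1), each dividing the next. The characteristic polynomial is their product, (x + 1)(x^2 + x - 1).

The rational canonical form is the block-diagonal matrix of companion matrices C(f_i):
R = [[0, 0, 1], [1, 0, 0], [0, 1, -2]].

Note the characteristic polynomial does not split into linear factors over ℚ, so A has no Jordan form over ℚ; the rational canonical form exists over any field.

R = [[0, 0, 1], [1, 0, 0], [0, 1, -2]]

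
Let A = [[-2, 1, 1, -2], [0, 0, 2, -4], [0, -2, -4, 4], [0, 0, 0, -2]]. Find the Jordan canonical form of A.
J = [[-2, 1, 0, 0], [0, -2, 0, 0], [0, 0, -2, 0], [0, 0, 0, -2]]

The characteristic polynomial is det(xI - A) = (x + 2)^4, so the eigenvalues are -2 (algebraic multiplicity 4).

For λ = -2: rank(A + 2I) = 1, rank((A + 2I)^2) = 0. The eigenspace has dimension 4 - 1 = 3, so there are 3 Jordan blocks; the rank sequence gives block sizes [2, 1, 1].

Assembling the blocks gives the Jordan form J above.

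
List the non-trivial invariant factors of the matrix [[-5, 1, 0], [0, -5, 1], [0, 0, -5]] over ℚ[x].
The Jordan structure of A has elementary divisors (x + 5)^3. Arranging the block sizes at each eigenvalue in decreasing order and taking row products gives the invariant factors.

Invariant factors (smallest first, each dividing the next): (x + 5)^3.

Check: the last factor (x + 5)^3 is the minimal polynomial, and the product (x + 5)^3 is the characteristic polynomial.

(x + 5)^3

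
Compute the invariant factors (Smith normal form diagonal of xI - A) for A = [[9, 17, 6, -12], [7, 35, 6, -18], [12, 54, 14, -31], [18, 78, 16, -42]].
The Jordan structure of A has elementary divisors (x - 4)^2, (x - 4)^2. Arranging the block sizes at each eigenvalue in decreasing order and taking row products gives the invariant factors.

Invariant factors (smallest first, each dividing the next): (x - 4)^2, (x - 4)^2.

Check: the last factor (x - 4)^2 is the minimal polynomial, and the product (x - 4)^4 is the characteristic polynomial.

(x - 4)^2, (x - 4)^2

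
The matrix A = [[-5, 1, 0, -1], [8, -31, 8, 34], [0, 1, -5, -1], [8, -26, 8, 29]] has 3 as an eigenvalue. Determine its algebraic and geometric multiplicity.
algebraic multiplicity 1, geometric multiplicity 1

The characteristic polynomial is (x - 3)(x + 5)^3, so the factor x - 3 appears with exponent 1: the algebraic multiplicity is 1.

rank(A - 3I) = 3, so the eigenspace has dimension 4 - 3 = 1: the geometric multiplicity is 1.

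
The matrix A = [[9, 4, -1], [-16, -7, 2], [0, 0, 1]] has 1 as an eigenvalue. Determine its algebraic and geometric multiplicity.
The characteristic polynomial is (x - 1)^3, so the factor x - 1 appears with exponent 3: the algebraic multiplicity is 3.

rank(A - I) = 1, so the eigenspace has dimension 3 - 1 = 2: the geometric multiplicity is 2.

Since 2 < 3, A is not diagonalizable.

algebraic multiplicity 3, geometric multiplicity 2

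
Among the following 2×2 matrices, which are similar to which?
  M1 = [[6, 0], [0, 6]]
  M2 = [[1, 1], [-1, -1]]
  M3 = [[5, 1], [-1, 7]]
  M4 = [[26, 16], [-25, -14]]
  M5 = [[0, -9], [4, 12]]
3 classes: {M1}, {M2}, {M3, M4, M5}

Characteristic polynomials: χ_{M1} = (x - 6)^2, χ_{M2} = x^2, χ_{M3} = (x - 6)^2, χ_{M4} = (x - 6)^2, χ_{M5} = (x - 6)^2.

{M1}: invariant factors x - 6, x - 6.

{M2}: invariant factors x^2.

{M3, M4, M5}: invariant factors (x - 6)^2.

Matrices are similar if and only if their invariant-factor lists agree; the partition into similarity classes is {M1}, {M2}, {M3, M4, M5}.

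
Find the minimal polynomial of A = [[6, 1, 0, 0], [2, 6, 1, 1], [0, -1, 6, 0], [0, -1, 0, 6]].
The characteristic polynomial factors as (x - 6)^4. The minimal polynomial is ∏(x - λ)^{k_λ} where k_λ is the size of the largest Jordan block at λ.

For λ = 6: rank(A - 6I) = 2, and the largest Jordan block has size 3 (the smallest k with rank((A - 6I)^k) = rank((A - 6I)^(k+1))).

So m_A(x) = (x - 6)^3.

m_A(x) = (x - 6)^3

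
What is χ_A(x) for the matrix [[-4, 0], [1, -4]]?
xI - A = [[x + 4, 0], [-1, x + 4]].

Expanding det(xI - A) along the first row:
det(xI - A) = + (x + 4)·det([[x + 4]]) - (0)·det([[-1]]).

Evaluating gives χ_A(x) = x^2 + 8x + 16 = (x + 4)^2.

χ_A(x) = (x + 4)^2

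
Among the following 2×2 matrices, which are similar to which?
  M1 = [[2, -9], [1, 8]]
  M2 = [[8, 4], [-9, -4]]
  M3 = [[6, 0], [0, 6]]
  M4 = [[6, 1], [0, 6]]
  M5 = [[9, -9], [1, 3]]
Characteristic polynomials: χ_{M1} = (x - 5)^2, χ_{M2} = (x - 2)^2, χ_{M3} = (x - 6)^2, χ_{M4} = (x - 6)^2, χ_{M5} = (x - 6)^2.

{M1}: invariant factors (x - 5)^2.

{M2}: invariant factors (x - 2)^2.

{M3}: invariant factors x - 6, x - 6.

{M4, M5}: invariant factors (x - 6)^2.

Matrices are similar if and only if their invariant-factor lists agree; the partition into similarity classes is {M1}, {M2}, {M3}, {M4, M5}.

4 classes: {M1}, {M2}, {M3}, {M4, M5}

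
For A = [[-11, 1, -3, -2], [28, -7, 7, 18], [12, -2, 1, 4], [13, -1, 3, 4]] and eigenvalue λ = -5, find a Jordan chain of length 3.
v_1 = [[0, 3, 1, 0]]^T, v_2 = [[0, 1, 0, 0]]^T, v_3 = [[1, -2, -2, -1]]^T

We seek v_1 ∈ ker((A + 5I)^3) \ ker((A + 5I)^2), then set v_{i+1} = (A + 5I) v_i.

One such chain is v_1 = [[0, 3, 1, 0]]^T, v_2 = [[0, 1, 0, 0]]^T, v_3 = [[1, -2, -2, -1]]^T. Check: (A + 5I) v_3 = [[0, 0, 0, 0]]^T = 0.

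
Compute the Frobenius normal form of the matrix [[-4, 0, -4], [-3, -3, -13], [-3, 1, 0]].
The invariant factors of A (the non-unit diagonal entries of the Smith normal form of xI - A over ℚ[x]) are (x + 4)(x^2 + 3x + 1), each dividing the next. The characteristic polynomial is their product, (x + 4)(x^2 + 3x + 1).

The rational canonical form is the block-diagonal matrix of companion matrices C(f_i):
R = [[0, 0, -4], [1, 0, -13], [0, 1, -7]].

Note the characteristic polynomial does not split into linear factors over ℚ, so A has no Jordan form over ℚ; the rational canonical form exists over any field.

R = [[0, 0, -4], [1, 0, -13], [0, 1, -7]]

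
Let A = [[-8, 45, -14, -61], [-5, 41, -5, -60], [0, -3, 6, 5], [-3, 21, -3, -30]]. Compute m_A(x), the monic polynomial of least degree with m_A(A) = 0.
m_A(x) = (x - 6)^2(x + 1)(x + 2)

The characteristic polynomial factors as (x - 6)^2(x + 1)(x + 2). The minimal polynomial is ∏(x - λ)^{k_λ} where k_λ is the size of the largest Jordan block at λ.

For λ = -2: rank(A + 2I) = 3, and the largest Jordan block has size 1 (the smallest k with rank((A + 2I)^k) = rank((A + 2I)^(k+1))).
For λ = -1: rank(A + I) = 3, and the largest Jordan block has size 1 (the smallest k with rank((A + I)^k) = rank((A + I)^(k+1))).
For λ = 6: rank(A - 6I) = 3, and the largest Jordan block has size 2 (the smallest k with rank((A - 6I)^k) = rank((A - 6I)^(k+1))).

So m_A(x) = (x - 6)^2(x + 1)(x + 2).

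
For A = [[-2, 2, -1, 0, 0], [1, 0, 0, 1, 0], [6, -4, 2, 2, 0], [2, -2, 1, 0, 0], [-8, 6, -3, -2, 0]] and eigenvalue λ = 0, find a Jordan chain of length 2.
v_1 = [[1, 1, -1, -1, 2]]^T, v_2 = [[1, 0, -2, -1, 3]]^T

We seek v_1 ∈ ker(A^2) \ ker(A), then set v_{i+1} = A v_i.

One such chain is v_1 = [[1, 1, -1, -1, 2]]^T, v_2 = [[1, 0, -2, -1, 3]]^T. Check: A v_2 = [[0, 0, 0, 0, 0]]^T = 0.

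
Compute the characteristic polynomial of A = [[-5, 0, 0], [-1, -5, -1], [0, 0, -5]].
xI - A = [[x + 5, 0, 0], [1, x + 5, 1], [0, 0, x + 5]].

Expanding det(xI - A) along the first row:
det(xI - A) = + (x + 5)·det([[x + 5, 1], [0, x + 5]]) - (0)·det([[1, 1], [0, x + 5]]) + (0)·det([[1, x + 5], [0, 0]]).

Evaluating gives χ_A(x) = x^3 + 15x^2 + 75x + 125 = (x + 5)^3.

χ_A(x) = (x + 5)^3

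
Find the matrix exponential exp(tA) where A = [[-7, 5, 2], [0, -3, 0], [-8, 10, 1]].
A has Jordan form J = [[-3, 1, 0], [0, -3, 0], [0, 0, -3]] with A = PJP^{-1}, so e^{tA} = P e^{tJ} P^{-1}.

For a Jordan block J_k(λ), e^{tJ_k(λ)} = e^{λt} · (I + tN + t^2 N^2/2! + ... + t^{k-1} N^{k-1}/(k-1)!) where N is the nilpotent superdiagonal part.

Assembling the blocks and conjugating back gives the entries of e^{tA} as shown above.

e^{tA} = [[(1 - 4*t)*e^{-3*t}, 5*t*e^{-3*t}, 2*t*e^{-3*t}], [0, e^{-3*t}, 0], [-8*t*e^{-3*t}, 10*t*e^{-3*t}, (4*t + 1)*e^{-3*t}]]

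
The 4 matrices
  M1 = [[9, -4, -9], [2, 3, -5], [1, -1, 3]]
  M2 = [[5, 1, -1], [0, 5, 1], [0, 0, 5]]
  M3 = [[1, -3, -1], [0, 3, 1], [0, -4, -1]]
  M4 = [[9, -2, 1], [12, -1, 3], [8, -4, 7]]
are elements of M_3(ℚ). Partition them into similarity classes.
Characteristic polynomials: χ_{M1} = (x - 5)^3, χ_{M2} = (x - 5)^3, χ_{M3} = (x - 1)^3, χ_{M4} = (x - 5)^3.

{M1, M2}: invariant factors (x - 5)^3.

{M3}: invariant factors (x - 1)^3.

{M4}: invariant factors x - 5, (x - 5)^2.

Matrices are similar if and only if their invariant-factor lists agree; the partition into similarity classes is {M1, M2}, {M3}, {M4}.

3 classes: {M1, M2}, {M3}, {M4}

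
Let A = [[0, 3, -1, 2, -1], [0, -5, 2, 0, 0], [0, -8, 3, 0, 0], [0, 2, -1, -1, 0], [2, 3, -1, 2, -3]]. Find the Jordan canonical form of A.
The characteristic polynomial is det(xI - A) = (x + 1)^4(x + 2), so the eigenvalues are -2 (algebraic multiplicity 1), -1 (algebraic multiplicity 4).

For λ = -2: algebraic multiplicity 1 gives one 1×1 block.

For λ = -1: rank(A + I) = 3, rank((A + I)^2) = 1. The eigenspace has dimension 5 - 3 = 2, so there are 2 Jordan blocks; the rank sequence gives block sizes [2, 2].

Assembling the blocks gives the Jordan form J above.

J = [[-2, 0, 0, 0, 0], [0, -1, 1, 0, 0], [0, 0, -1, 0, 0], [0, 0, 0, -1, 1], [0, 0, 0, 0, -1]]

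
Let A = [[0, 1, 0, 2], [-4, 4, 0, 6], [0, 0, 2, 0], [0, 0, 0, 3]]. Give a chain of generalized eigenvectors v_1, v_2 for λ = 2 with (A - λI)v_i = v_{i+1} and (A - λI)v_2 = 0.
We seek v_1 ∈ ker((A - 2I)^2) \ ker(A - 2I), then set v_{i+1} = (A - 2I) v_i.

One such chain is v_1 = [[2, 5, 0, 0]]^T, v_2 = [[1, 2, 0, 0]]^T. Check: (A - 2I) v_2 = [[0, 0, 0, 0]]^T = 0.

v_1 = [[2, 5, 0, 0]]^T, v_2 = [[1, 2, 0, 0]]^T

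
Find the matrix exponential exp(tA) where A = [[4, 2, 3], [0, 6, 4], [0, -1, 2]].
e^{tA} = [[e^{4*t}, t*(t + 4)*e^{4*t}/2, t*(t + 3)*e^{4*t}], [0, (2*t + 1)*e^{4*t}, 4*t*e^{4*t}], [0, -t*e^{4*t}, (1 - 2*t)*e^{4*t}]]

A has Jordan form J = [[4, 1, 0], [0, 4, 1], [0, 0, 4]] with A = PJP^{-1}, so e^{tA} = P e^{tJ} P^{-1}.

For a Jordan block J_k(λ), e^{tJ_k(λ)} = e^{λt} · (I + tN + t^2 N^2/2! + ... + t^{k-1} N^{k-1}/(k-1)!) where N is the nilpotent superdiagonal part.

Assembling the blocks and conjugating back gives the entries of e^{tA} as shown above.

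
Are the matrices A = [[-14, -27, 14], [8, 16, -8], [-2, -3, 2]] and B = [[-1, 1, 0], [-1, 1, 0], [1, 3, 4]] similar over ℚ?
Two matrices over a field are similar if and only if they have the same invariant factors.

Both A and B have characteristic polynomial x^2(x - 4) and minimal polynomial x^2(x - 4). Computing further, both have invariant factors x^2(x - 4). Hence A and B are similar.

Yes.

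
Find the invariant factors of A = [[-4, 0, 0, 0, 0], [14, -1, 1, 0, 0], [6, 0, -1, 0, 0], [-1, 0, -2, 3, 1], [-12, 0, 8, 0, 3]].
(x - 3)^2(x + 1)^2(x + 4)

The Jordan structure of A has elementary divisors (x + 4), (x + 1)^2, (x - 3)^2. Arranging the block sizes at each eigenvalue in decreasing order and taking row products gives the invariant factors.

Invariant factors (smallest first, each dividing the next): (x - 3)^2(x + 1)^2(x + 4).

Check: the last factor (x - 3)^2(x + 1)^2(x + 4) is the minimal polynomial, and the product (x - 3)^2(x + 1)^2(x + 4) is the characteristic polynomial.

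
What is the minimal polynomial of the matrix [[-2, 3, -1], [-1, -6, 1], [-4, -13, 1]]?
The characteristic polynomial factors as (x + 2)^2(x + 3). The minimal polynomial is ∏(x - λ)^{k_λ} where k_λ is the size of the largest Jordan block at λ.

For λ = -3: rank(A + 3I) = 2, and the largest Jordan block has size 1 (the smallest k with rank((A + 3I)^k) = rank((A + 3I)^(k+1))).
For λ = -2: rank(A + 2I) = 2, and the largest Jordan block has size 2 (the smallest k with rank((A + 2I)^k) = rank((A + 2I)^(k+1))).

So m_A(x) = (x + 2)^2(x + 3).

m_A(x) = (x + 2)^2(x + 3)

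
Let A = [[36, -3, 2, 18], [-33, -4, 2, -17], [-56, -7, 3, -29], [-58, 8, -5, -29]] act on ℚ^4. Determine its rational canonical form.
The invariant factors of A (the non-unit diagonal entries of the Smith normal form of xI - A over ℚ[x]) are (x - 6)(x^3 - x + 5), each dividing the next. The characteristic polynomial is their product, (x - 6)(x^3 - x + 5).

The rational canonical form is the block-diagonal matrix of companion matrices C(f_i):
R = [[0, 0, 0, 30], [1, 0, 0, -11], [0, 1, 0, 1], [0, 0, 1, 6]].

Note the characteristic polynomial does not split into linear factors over ℚ, so A has no Jordan form over ℚ; the rational canonical form exists over any field.

R = [[0, 0, 0, 30], [1, 0, 0, -11], [0, 1, 0, 1], [0, 0, 1, 6]]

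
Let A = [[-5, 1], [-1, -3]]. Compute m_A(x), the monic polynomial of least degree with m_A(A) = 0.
The characteristic polynomial factors as (x + 4)^2. The minimal polynomial is ∏(x - λ)^{k_λ} where k_λ is the size of the largest Jordan block at λ.

For λ = -4: rank(A + 4I) = 1, and the largest Jordan block has size 2 (the smallest k with rank((A + 4I)^k) = rank((A + 4I)^(k+1))).

So m_A(x) = (x + 4)^2.

m_A(x) = (x + 4)^2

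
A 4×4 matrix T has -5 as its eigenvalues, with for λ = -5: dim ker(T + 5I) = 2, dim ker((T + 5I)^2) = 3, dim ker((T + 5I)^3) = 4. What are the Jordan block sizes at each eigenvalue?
Jordan blocks: (-5, 3), (-5, 1)

λ = -5: successive nullity increments [2, 1, 1] count blocks of size ≥ k; block sizes are [3, 1].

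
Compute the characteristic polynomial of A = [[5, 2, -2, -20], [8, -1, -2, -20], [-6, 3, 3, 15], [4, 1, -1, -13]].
χ_A(x) = x^2(x + 3)^2

xI - A = [[x - 5, -2, 2, 20], [-8, x + 1, 2, 20], [6, -3, x - 3, -15], [-4, -1, 1, x + 13]].

Expanding det(xI - A) along the first row:
det(xI - A) = + (x - 5)·det([[x + 1, 2, 20], [-3, x - 3, -15], [-1, 1, x + 13]]) - (-2)·det([[-8, 2, 20], [6, x - 3, -15], [-4, 1, x + 13]]) + (2)·det([[-8, x + 1, 20], [6, -3, -15], [-4, -1, x + 13]]) - (20)·det([[-8, x + 1, 2], [6, -3, x - 3], [-4, -1, 1]]).

Evaluating gives χ_A(x) = x^4 + 6x^3 + 9x^2 = x^2(x + 3)^2.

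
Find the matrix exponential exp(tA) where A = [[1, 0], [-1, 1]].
A has Jordan form J = [[1, 1], [0, 1]] with A = PJP^{-1}, so e^{tA} = P e^{tJ} P^{-1}.

For a Jordan block J_k(λ), e^{tJ_k(λ)} = e^{λt} · (I + tN + t^2 N^2/2! + ... + t^{k-1} N^{k-1}/(k-1)!) where N is the nilpotent superdiagonal part.

Assembling the blocks and conjugating back gives the entries of e^{tA} as shown above.

e^{tA} = [[e^{t}, 0], [-t*e^{t}, e^{t}]]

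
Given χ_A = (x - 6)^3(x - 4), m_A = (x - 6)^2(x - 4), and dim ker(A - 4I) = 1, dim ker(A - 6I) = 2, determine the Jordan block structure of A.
λ = 4: algebraic multiplicity 1 (exponent in χ_A), largest block size 1 (exponent in m_A), 1 block (geometric multiplicity). This forces block sizes [1].
λ = 6: algebraic multiplicity 3 (exponent in χ_A), largest block size 2 (exponent in m_A), 2 blocks (geometric multiplicity). These force block sizes [2, 1].

Jordan blocks: (4, 1), (6, 2), (6, 1)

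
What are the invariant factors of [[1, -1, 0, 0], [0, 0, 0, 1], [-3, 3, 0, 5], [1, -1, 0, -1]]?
The Jordan structure of A has elementary divisors x^3, x. Arranging the block sizes at each eigenvalue in decreasing order and taking row products gives the invariant factors.

Invariant factors (smallest first, each dividing the next): x, x^3.

Check: the last factor x^3 is the minimal polynomial, and the product x^4 is the characteristic polynomial.

x, x^3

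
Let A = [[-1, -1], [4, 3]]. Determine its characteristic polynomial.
χ_A(x) = (x - 1)^2

xI - A = [[x + 1, 1], [-4, x - 3]].

Expanding det(xI - A) along the first row:
det(xI - A) = + (x + 1)·det([[x - 3]]) - (1)·det([[-4]]).

Evaluating gives χ_A(x) = x^2 - 2x + 1 = (x - 1)^2.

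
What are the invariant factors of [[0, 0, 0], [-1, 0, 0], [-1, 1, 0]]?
x^3

The Jordan structure of A has elementary divisors x^3. Arranging the block sizes at each eigenvalue in decreasing order and taking row products gives the invariant factors.

Invariant factors (smallest first, each dividing the next): x^3.

Check: the last factor x^3 is the minimal polynomial, and the product x^3 is the characteristic polynomial.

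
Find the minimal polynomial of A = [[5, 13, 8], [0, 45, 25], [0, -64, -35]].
The characteristic polynomial factors as (x - 5)^3. The minimal polynomial is ∏(x - λ)^{k_λ} where k_λ is the size of the largest Jordan block at λ.

For λ = 5: rank(A - 5I) = 2, and the largest Jordan block has size 3 (the smallest k with rank((A - 5I)^k) = rank((A - 5I)^(k+1))).

So m_A(x) = (x - 5)^3.

m_A(x) = (x - 5)^3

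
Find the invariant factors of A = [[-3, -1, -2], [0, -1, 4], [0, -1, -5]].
The Jordan structure of A has elementary divisors (x + 3)^2, (x + 3). Arranging the block sizes at each eigenvalue in decreasing order and taking row products gives the invariant factors.

Invariant factors (smallest first, each dividing the next): x + 3, (x + 3)^2.

Check: the last factor (x + 3)^2 is the minimal polynomial, and the product (x + 3)^3 is the characteristic polynomial.

x + 3, (x + 3)^2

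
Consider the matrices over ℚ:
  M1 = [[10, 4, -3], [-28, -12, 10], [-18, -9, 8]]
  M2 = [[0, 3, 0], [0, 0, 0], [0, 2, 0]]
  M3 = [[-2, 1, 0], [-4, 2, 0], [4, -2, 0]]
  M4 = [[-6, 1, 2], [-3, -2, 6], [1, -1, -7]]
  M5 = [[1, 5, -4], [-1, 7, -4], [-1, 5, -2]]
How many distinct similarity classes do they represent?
Characteristic polynomials: χ_{M1} = (x - 2)^3, χ_{M2} = x^3, χ_{M3} = x^3, χ_{M4} = (x + 5)^3, χ_{M5} = (x - 2)^3.

{M1}: invariant factors (x - 2)^3.

{M2, M3}: invariant factors x, x^2.

{M4}: invariant factors x + 5, (x + 5)^2.

{M5}: invariant factors x - 2, (x - 2)^2.

Matrices are similar if and only if their invariant-factor lists agree; the partition into similarity classes is {M1}, {M2, M3}, {M4}, {M5}.

4 classes: {M1}, {M2, M3}, {M4}, {M5}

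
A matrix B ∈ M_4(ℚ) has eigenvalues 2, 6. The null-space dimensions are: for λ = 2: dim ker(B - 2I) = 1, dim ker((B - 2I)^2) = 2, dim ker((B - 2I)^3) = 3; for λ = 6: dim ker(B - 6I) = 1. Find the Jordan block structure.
Jordan blocks: (2, 3), (6, 1)

λ = 2: successive nullity increments [1, 1, 1] count blocks of size ≥ k; block sizes are [3].
λ = 6: successive nullity increments [1] count blocks of size ≥ k; block sizes are [1].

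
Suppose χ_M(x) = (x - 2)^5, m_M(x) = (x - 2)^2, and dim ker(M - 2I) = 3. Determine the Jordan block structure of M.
Jordan blocks: (2, 2), (2, 2), (2, 1)

λ = 2: algebraic multiplicity 5 (exponent in χ_M), largest block size 2 (exponent in m_M), 3 blocks (geometric multiplicity). These force block sizes [2, 2, 1].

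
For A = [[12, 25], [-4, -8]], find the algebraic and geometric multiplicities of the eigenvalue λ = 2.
algebraic multiplicity 2, geometric multiplicity 1

The characteristic polynomial is (x - 2)^2, so the factor x - 2 appears with exponent 2: the algebraic multiplicity is 2.

rank(A - 2I) = 1, so the eigenspace has dimension 2 - 1 = 1: the geometric multiplicity is 1.

Since 1 < 2, A is not diagonalizable.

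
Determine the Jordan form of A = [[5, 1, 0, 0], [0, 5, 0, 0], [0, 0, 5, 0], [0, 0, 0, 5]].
The characteristic polynomial is det(xI - A) = (x - 5)^4, so the eigenvalues are 5 (algebraic multiplicity 4).

For λ = 5: rank(A - 5I) = 1, rank((A - 5I)^2) = 0. The eigenspace has dimension 4 - 1 = 3, so there are 3 Jordan blocks; the rank sequence gives block sizes [2, 1, 1].

Assembling the blocks gives the Jordan form J above.

J = [[5, 1, 0, 0], [0, 5, 0, 0], [0, 0, 5, 0], [0, 0, 0, 5]]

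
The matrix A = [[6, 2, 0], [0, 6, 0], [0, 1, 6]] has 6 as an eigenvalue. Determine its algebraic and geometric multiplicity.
The characteristic polynomial is (x - 6)^3, so the factor x - 6 appears with exponent 3: the algebraic multiplicity is 3.

rank(A - 6I) = 1, so the eigenspace has dimension 3 - 1 = 2: the geometric multiplicity is 2.

Since 2 < 3, A is not diagonalizable.

algebraic multiplicity 3, geometric multiplicity 2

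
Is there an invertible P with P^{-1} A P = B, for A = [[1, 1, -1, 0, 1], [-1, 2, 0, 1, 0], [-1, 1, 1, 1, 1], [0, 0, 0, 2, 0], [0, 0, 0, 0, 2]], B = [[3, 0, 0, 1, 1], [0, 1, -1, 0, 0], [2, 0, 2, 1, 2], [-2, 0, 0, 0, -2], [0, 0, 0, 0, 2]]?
No.

Both have characteristic polynomial (x - 2)^3(x - 1)^2, but the minimal polynomial of A is (x - 2)^2(x - 1)^2 while the minimal polynomial of B is (x - 2)^2(x - 1). The minimal polynomial is a similarity invariant, so A and B are not similar.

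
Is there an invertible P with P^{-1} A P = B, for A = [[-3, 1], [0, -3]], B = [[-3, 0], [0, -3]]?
Both have characteristic polynomial (x + 3)^2, but the minimal polynomial of A is (x + 3)^2 while the minimal polynomial of B is x + 3. The minimal polynomial is a similarity invariant, so A and B are not similar.

No.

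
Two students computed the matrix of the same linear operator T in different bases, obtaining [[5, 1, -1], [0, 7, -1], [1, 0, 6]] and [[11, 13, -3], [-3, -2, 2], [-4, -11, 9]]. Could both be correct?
Yes.

Two matrices over a field are similar if and only if they have the same invariant factors.

Both A and B have characteristic polynomial (x - 6)^3 and minimal polynomial (x - 6)^3. Computing further, both have invariant factors (x - 6)^3. Hence A and B are similar.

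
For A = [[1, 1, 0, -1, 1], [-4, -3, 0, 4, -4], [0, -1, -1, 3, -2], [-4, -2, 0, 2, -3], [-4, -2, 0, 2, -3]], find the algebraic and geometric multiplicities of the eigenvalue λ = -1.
The characteristic polynomial is x(x + 1)^4, so the factor x + 1 appears with exponent 4: the algebraic multiplicity is 4.

rank(A + I) = 3, so the eigenspace has dimension 5 - 3 = 2: the geometric multiplicity is 2.

Since 2 < 4, A is not diagonalizable.

algebraic multiplicity 4, geometric multiplicity 2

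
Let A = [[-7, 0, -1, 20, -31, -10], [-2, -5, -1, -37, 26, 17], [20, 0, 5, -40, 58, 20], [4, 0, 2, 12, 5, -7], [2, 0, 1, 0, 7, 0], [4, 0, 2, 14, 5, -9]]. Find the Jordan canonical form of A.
The characteristic polynomial is det(xI - A) = (x - 5)^3(x + 2)(x + 5)^2, so the eigenvalues are -5 (algebraic multiplicity 2), -2 (algebraic multiplicity 1), 5 (algebraic multiplicity 3).

For λ = -5: rank(A + 5I) = 4. The eigenspace has dimension 6 - 4 = 2, so there are 2 Jordan blocks; the rank sequence gives block sizes [1, 1].

For λ = -2: algebraic multiplicity 1 gives one 1×1 block.

For λ = 5: rank(A - 5I) = 5, rank((A - 5I)^2) = 4, rank((A - 5I)^3) = 3. The eigenspace has dimension 6 - 5 = 1, so there is 1 Jordan block; the rank sequence gives block sizes [3].

Assembling the blocks gives the Jordan form J above.

J = [[-5, 0, 0, 0, 0, 0], [0, -5, 0, 0, 0, 0], [0, 0, -2, 0, 0, 0], [0, 0, 0, 5, 1, 0], [0, 0, 0, 0, 5, 1], [0, 0, 0, 0, 0, 5]]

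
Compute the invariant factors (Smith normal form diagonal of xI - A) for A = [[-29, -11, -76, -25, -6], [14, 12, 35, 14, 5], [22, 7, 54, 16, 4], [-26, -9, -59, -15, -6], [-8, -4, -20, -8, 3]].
(x - 5)^2, (x - 5)^3

The Jordan structure of A has elementary divisors (x - 5)^3, (x - 5)^2. Arranging the block sizes at each eigenvalue in decreasing order and taking row products gives the invariant factors.

Invariant factors (smallest first, each dividing the next): (x - 5)^2, (x - 5)^3.

Check: the last factor (x - 5)^3 is the minimal polynomial, and the product (x - 5)^5 is the characteristic polynomial.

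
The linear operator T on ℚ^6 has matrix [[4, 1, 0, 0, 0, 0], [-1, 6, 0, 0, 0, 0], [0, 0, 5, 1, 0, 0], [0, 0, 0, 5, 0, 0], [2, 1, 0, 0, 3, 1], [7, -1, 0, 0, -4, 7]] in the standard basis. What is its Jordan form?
J = [[5, 1, 0, 0, 0, 0], [0, 5, 0, 0, 0, 0], [0, 0, 5, 1, 0, 0], [0, 0, 0, 5, 0, 0], [0, 0, 0, 0, 5, 1], [0, 0, 0, 0, 0, 5]]

The characteristic polynomial is det(xI - A) = (x - 5)^6, so the eigenvalues are 5 (algebraic multiplicity 6).

For λ = 5: rank(A - 5I) = 3, rank((A - 5I)^2) = 0. The eigenspace has dimension 6 - 3 = 3, so there are 3 Jordan blocks; the rank sequence gives block sizes [2, 2, 2].

Assembling the blocks gives the Jordan form J above.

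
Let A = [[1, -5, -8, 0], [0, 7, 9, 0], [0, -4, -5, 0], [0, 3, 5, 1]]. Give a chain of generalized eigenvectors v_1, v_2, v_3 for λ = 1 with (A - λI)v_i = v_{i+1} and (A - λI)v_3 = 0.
We seek v_1 ∈ ker((A - I)^3) \ ker((A - I)^2), then set v_{i+1} = (A - I) v_i.

One such chain is v_1 = [[0, -1, 1, 1]]^T, v_2 = [[-3, 3, -2, 2]]^T, v_3 = [[1, 0, 0, -1]]^T. Check: (A - I) v_3 = [[0, 0, 0, 0]]^T = 0.

v_1 = [[0, -1, 1, 1]]^T, v_2 = [[-3, 3, -2, 2]]^T, v_3 = [[1, 0, 0, -1]]^T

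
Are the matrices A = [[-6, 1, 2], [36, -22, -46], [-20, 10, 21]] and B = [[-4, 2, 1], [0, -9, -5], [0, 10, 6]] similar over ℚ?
Two matrices over a field are similar if and only if they have the same invariant factors.

Both A and B have characteristic polynomial (x - 1)(x + 4)^2 and minimal polynomial (x - 1)(x + 4)^2. Computing further, both have invariant factors (x - 1)(x + 4)^2. Hence A and B are similar.

Yes.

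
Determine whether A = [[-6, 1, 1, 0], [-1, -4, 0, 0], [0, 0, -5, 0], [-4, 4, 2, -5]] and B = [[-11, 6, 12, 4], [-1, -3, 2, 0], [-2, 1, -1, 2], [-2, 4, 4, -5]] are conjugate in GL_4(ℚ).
Yes.

Two matrices over a field are similar if and only if they have the same invariant factors.

Both A and B have characteristic polynomial (x + 5)^4 and minimal polynomial (x + 5)^3. Computing further, both have invariant factors x + 5, (x + 5)^3. Hence A and B are similar.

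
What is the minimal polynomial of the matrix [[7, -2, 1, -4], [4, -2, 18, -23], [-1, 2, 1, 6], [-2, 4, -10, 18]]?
m_A(x) = (x - 6)^2

The characteristic polynomial factors as (x - 6)^4. The minimal polynomial is ∏(x - λ)^{k_λ} where k_λ is the size of the largest Jordan block at λ.

For λ = 6: rank(A - 6I) = 2, and the largest Jordan block has size 2 (the smallest k with rank((A - 6I)^k) = rank((A - 6I)^(k+1))).

So m_A(x) = (x - 6)^2.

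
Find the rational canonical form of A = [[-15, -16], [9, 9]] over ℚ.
The invariant factors of A (the non-unit diagonal entries of the Smith normal form of xI - A over ℚ[x]) are (x + 3)^2, each dividing the next. The characteristic polynomial is their product, (x + 3)^2.

The rational canonical form is the block-diagonal matrix of companion matrices C(f_i):
R = [[0, -9], [1, -6]].

R = [[0, -9], [1, -6]]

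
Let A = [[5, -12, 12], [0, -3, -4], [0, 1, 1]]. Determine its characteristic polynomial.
χ_A(x) = (x - 5)(x + 1)^2

xI - A = [[x - 5, 12, -12], [0, x + 3, 4], [0, -1, x - 1]].

Expanding det(xI - A) along the first row:
det(xI - A) = + (x - 5)·det([[x + 3, 4], [-1, x - 1]]) - (12)·det([[0, 4], [0, x - 1]]) + (-12)·det([[0, x + 3], [0, -1]]).

Evaluating gives χ_A(x) = x^3 - 3x^2 - 9x - 5 = (x - 5)(x + 1)^2.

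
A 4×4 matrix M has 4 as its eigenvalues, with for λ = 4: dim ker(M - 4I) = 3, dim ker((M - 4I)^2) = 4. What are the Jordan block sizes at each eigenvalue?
λ = 4: successive nullity increments [3, 1] count blocks of size ≥ k; block sizes are [2, 1, 1].

Jordan blocks: (4, 2), (4, 1), (4, 1)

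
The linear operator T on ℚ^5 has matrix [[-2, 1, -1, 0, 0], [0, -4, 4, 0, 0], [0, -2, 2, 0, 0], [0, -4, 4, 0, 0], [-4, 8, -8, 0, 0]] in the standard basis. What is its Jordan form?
J = [[-2, 1, 0, 0, 0], [0, -2, 0, 0, 0], [0, 0, 0, 0, 0], [0, 0, 0, 0, 0], [0, 0, 0, 0, 0]]

The characteristic polynomial is det(xI - A) = x^3(x + 2)^2, so the eigenvalues are -2 (algebraic multiplicity 2), 0 (algebraic multiplicity 3).

For λ = -2: rank(A + 2I) = 4, rank((A + 2I)^2) = 3. The eigenspace has dimension 5 - 4 = 1, so there is 1 Jordan block; the rank sequence gives block sizes [2].

For λ = 0: rank(A) = 2. The eigenspace has dimension 5 - 2 = 3, so there are 3 Jordan blocks; the rank sequence gives block sizes [1, 1, 1].

Assembling the blocks gives the Jordan form J above.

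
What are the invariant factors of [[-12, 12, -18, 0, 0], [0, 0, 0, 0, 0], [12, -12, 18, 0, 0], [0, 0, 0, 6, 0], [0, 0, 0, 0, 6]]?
x - 6, x(x - 6), x(x - 6)

The Jordan structure of A has elementary divisors x, x, (x - 6), (x - 6), (x - 6). Arranging the block sizes at each eigenvalue in decreasing order and taking row products gives the invariant factors.

Invariant factors (smallest first, each dividing the next): x - 6, x(x - 6), x(x - 6).

Check: the last factor x(x - 6) is the minimal polynomial, and the product x^2(x - 6)^3 is the characteristic polynomial.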